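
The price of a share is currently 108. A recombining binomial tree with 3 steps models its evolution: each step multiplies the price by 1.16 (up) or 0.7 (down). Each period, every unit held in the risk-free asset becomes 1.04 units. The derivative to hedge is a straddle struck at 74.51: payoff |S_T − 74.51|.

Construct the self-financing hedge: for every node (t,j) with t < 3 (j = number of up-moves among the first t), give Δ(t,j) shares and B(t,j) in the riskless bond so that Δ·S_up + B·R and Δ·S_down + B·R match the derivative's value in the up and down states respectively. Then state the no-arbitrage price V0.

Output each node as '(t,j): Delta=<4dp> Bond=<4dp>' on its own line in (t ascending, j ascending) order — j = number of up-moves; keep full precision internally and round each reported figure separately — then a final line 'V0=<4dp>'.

Since d<R<u, set p* = (R−d)/(u−d) = 0.7391; price each node as the discounted p*-expectation of its children.
Terminal values V(3,·): V(3,0)=37.4660, V(3,1)=13.1228, V(3,2)=27.2174, V(3,3)=94.0668
Node (2,0) S=52.9200: V=(p*·13.1228+(1−p*)·37.4660)/1.04=18.7242; Δ=(13.1228−37.4660)/(61.3872−37.0440)=-1.0000; B=V−Δ·S=71.6442
Node (2,1) S=87.6960: V=(p*·27.2174+(1−p*)·13.1228)/1.04=22.6351; Δ=(27.2174−13.1228)/(101.7274−61.3872)=0.3494; B=V−Δ·S=-8.0052
Node (2,2) S=145.3248: V=(p*·94.0668+(1−p*)·27.2174)/1.04=73.6806; Δ=(94.0668−27.2174)/(168.5768−101.7274)=1.0000; B=V−Δ·S=-71.6442
Node (1,0) S=75.6000: V=(p*·22.6351+(1−p*)·18.7242)/1.04=20.7835; Δ=(22.6351−18.7242)/(87.6960−52.9200)=0.1125; B=V−Δ·S=12.2816
Node (1,1) S=125.2800: V=(p*·73.6806+(1−p*)·22.6351)/1.04=58.0427; Δ=(73.6806−22.6351)/(145.3248−87.6960)=0.8858; B=V−Δ·S=-52.9257
Node (0,0) S=108.0000: V=(p*·58.0427+(1−p*)·20.7835)/1.04=46.4643; Δ=(58.0427−20.7835)/(125.2800−75.6000)=0.7500; B=V−Δ·S=-34.5338
Self-financing check: at every node Δ·S+B equals the discounted successor values.

(0,0): Delta=0.7500 Bond=-34.5338
(1,0): Delta=0.1125 Bond=12.2816
(1,1): Delta=0.8858 Bond=-52.9257
(2,0): Delta=-1.0000 Bond=71.6442
(2,1): Delta=0.3494 Bond=-8.0052
(2,2): Delta=1.0000 Bond=-71.6442
V0=46.4643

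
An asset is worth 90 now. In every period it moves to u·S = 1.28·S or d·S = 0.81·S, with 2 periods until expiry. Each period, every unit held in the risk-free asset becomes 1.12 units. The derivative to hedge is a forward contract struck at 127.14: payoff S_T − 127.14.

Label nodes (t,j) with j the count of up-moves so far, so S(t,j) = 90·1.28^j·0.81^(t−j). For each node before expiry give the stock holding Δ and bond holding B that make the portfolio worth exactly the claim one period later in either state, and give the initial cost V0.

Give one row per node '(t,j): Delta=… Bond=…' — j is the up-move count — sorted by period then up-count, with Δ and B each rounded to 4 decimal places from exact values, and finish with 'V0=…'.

(0,0): Delta=1.0000 Bond=-101.3552
(1,0): Delta=1.0000 Bond=-113.5179
(1,1): Delta=1.0000 Bond=-113.5179
V0=-11.3552

No-arbitrage ⇒ martingale measure with p* = (R−d)/(u−d) = 0.6596.
Terminal payoffs: V(2,0)=-68.0910, V(2,1)=-33.8280, V(2,2)=20.3160
Node (1,0) S=72.9000: V=(p*·-33.8280+(1−p*)·-68.0910)/1.12=-40.6179; Δ=(-33.8280−-68.0910)/(93.3120−59.0490)=1.0000; B=V−Δ·S=-113.5179
Node (1,1) S=115.2000: V=(p*·20.3160+(1−p*)·-33.8280)/1.12=1.6821; Δ=(20.3160−-33.8280)/(147.4560−93.3120)=1.0000; B=V−Δ·S=-113.5179
Node (0,0) S=90.0000: V=(p*·1.6821+(1−p*)·-40.6179)/1.12=-11.3552; Δ=(1.6821−-40.6179)/(115.2000−72.9000)=1.0000; B=V−Δ·S=-101.3552
Self-financing check: at every node Δ·S+B equals the discounted successor values.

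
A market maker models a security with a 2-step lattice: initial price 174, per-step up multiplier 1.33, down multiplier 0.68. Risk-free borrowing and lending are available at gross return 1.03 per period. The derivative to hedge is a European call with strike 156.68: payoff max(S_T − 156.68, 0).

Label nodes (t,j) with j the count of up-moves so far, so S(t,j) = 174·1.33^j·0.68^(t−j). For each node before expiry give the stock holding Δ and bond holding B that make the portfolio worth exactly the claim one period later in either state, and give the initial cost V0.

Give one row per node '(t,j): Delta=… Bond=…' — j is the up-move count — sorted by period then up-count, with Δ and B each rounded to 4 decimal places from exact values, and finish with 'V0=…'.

(0,0): Delta=0.6980 Bond=-79.8352
(1,0): Delta=0.0089 Bond=-0.6964
(1,1): Delta=1.0000 Bond=-152.1165
V0=41.6187

Under the risk-neutral measure, an up-move has probability p* = (R−d)/(u−d) = 0.5385 and values discount at R = 1.03.
At expiry t=2: V(2,0)=0.0000, V(2,1)=0.6856, V(2,2)=151.1086
Node (1,0) S=118.3200: V=(p*·0.6856+(1−p*)·0.0000)/1.03=0.3584; Δ=(0.6856−0.0000)/(157.3656−80.4576)=0.0089; B=V−Δ·S=-0.6964
Node (1,1) S=231.4200: V=(p*·151.1086+(1−p*)·0.6856)/1.03=79.3035; Δ=(151.1086−0.6856)/(307.7886−157.3656)=1.0000; B=V−Δ·S=-152.1165
Node (0,0) S=174.0000: V=(p*·79.3035+(1−p*)·0.3584)/1.03=41.6187; Δ=(79.3035−0.3584)/(231.4200−118.3200)=0.6980; B=V−Δ·S=-79.8352
Self-financing check: at every node Δ·S+B equals the discounted successor values.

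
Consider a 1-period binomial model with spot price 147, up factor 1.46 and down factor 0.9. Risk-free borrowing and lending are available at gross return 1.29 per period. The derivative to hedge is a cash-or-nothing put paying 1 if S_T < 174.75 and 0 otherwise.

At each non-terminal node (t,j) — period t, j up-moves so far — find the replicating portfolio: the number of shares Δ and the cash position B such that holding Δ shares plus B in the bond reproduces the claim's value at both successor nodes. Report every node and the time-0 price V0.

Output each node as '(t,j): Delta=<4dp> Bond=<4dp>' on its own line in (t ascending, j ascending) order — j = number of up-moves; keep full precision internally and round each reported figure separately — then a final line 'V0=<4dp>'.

(0,0): Delta=-0.0121 Bond=2.0210
V0=0.2353

Risk-neutral probability p* = (R−d)/(u−d) = (1.29−0.9)/(1.46−0.9) = 0.6964.
At expiry t=1: V(1,0)=1.0000, V(1,1)=0.0000
  t=0,j=0: stock 147.0000 → up 214.6200 (V=0.0000), down 132.3000 (V=1.0000). Price 0.2353; hedge Δ=-0.0121, bond B=2.0210.
Self-financing check: at every node Δ·S+B equals the discounted successor values.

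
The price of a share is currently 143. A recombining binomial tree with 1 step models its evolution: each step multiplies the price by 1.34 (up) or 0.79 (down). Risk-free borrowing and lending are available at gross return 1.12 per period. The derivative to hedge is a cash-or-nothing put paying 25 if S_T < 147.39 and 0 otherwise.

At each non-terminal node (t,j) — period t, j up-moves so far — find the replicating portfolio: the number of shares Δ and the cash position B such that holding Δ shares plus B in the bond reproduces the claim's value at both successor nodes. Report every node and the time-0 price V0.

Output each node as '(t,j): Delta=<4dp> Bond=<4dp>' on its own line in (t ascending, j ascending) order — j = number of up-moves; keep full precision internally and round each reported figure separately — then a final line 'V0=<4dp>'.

(0,0): Delta=-0.3179 Bond=54.3831
V0=8.9286

The replicating-portfolio and risk-neutral prices coincide; use p* = (1.12−0.79)/(1.34−0.79) = 0.6000 for the latter.
Payoff layer (t=1): V(1,0)=25.0000, V(1,1)=0.0000
  t=0,j=0: stock 143.0000 → up 191.6200 (V=0.0000), down 112.9700 (V=25.0000). Price 8.9286; hedge Δ=-0.3179, bond B=54.3831.
Each (Δ,B) replicates both successor values, so the strategy is self-financing and V0 is arbitrage-free.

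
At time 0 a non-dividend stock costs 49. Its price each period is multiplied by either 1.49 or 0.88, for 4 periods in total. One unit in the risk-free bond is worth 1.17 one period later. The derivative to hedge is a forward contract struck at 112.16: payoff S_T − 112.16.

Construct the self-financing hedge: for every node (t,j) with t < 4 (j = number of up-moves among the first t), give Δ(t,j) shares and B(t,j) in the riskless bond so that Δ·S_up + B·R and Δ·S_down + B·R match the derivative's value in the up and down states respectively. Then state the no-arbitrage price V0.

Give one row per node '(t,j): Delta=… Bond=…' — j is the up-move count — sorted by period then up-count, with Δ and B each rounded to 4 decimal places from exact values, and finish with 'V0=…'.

(0,0): Delta=1.0000 Bond=-59.8542
(1,0): Delta=1.0000 Bond=-70.0294
(1,1): Delta=1.0000 Bond=-70.0294
(2,0): Delta=1.0000 Bond=-81.9344
(2,1): Delta=1.0000 Bond=-81.9344
(2,2): Delta=1.0000 Bond=-81.9344
(3,0): Delta=1.0000 Bond=-95.8632
(3,1): Delta=1.0000 Bond=-95.8632
(3,2): Delta=1.0000 Bond=-95.8632
(3,3): Delta=1.0000 Bond=-95.8632
V0=-10.8542

The replicating-portfolio and risk-neutral prices coincide; use p* = (1.17−0.88)/(1.49−0.88) = 0.4754 for the latter.
Terminal values V(4,·): V(4,0)=-82.7749, V(4,1)=-62.4057, V(4,2)=-27.9170, V(4,3)=30.4788, V(4,4)=129.3534
(3,0): S=33.3921. Δ = (V_up−V_dn)/(S_up−S_dn) = (-62.4057−-82.7749)/(49.7543−29.3851) = 1.0000. V = [p*·-62.4057 + (1−p*)·-82.7749]/1.17 = -62.4711. B = V − Δ·S = -95.8632.
(3,1): S=56.5389. Δ = (V_up−V_dn)/(S_up−S_dn) = (-27.9170−-62.4057)/(84.2430−49.7543) = 1.0000. V = [p*·-27.9170 + (1−p*)·-62.4057]/1.17 = -39.3243. B = V − Δ·S = -95.8632.
(3,2): S=95.7307. Δ = (V_up−V_dn)/(S_up−S_dn) = (30.4788−-27.9170)/(142.6388−84.2430) = 1.0000. V = [p*·30.4788 + (1−p*)·-27.9170]/1.17 = -0.1325. B = V − Δ·S = -95.8632.
(3,3): S=162.0895. Δ = (V_up−V_dn)/(S_up−S_dn) = (129.3534−30.4788)/(241.5134−142.6388) = 1.0000. V = [p*·129.3534 + (1−p*)·30.4788]/1.17 = 66.2263. B = V − Δ·S = -95.8632.
(2,0): S=37.9456. Δ = (V_up−V_dn)/(S_up−S_dn) = (-39.3243−-62.4711)/(56.5389−33.3921) = 1.0000. V = [p*·-39.3243 + (1−p*)·-62.4711]/1.17 = -43.9888. B = V − Δ·S = -81.9344.
(2,1): S=64.2488. Δ = (V_up−V_dn)/(S_up−S_dn) = (-0.1325−-39.3243)/(95.7307−56.5389) = 1.0000. V = [p*·-0.1325 + (1−p*)·-39.3243]/1.17 = -17.6856. B = V − Δ·S = -81.9344.
(2,2): S=108.7849. Δ = (V_up−V_dn)/(S_up−S_dn) = (66.2263−-0.1325)/(162.0895−95.7307) = 1.0000. V = [p*·66.2263 + (1−p*)·-0.1325]/1.17 = 26.8505. B = V − Δ·S = -81.9344.
(1,0): S=43.1200. Δ = (V_up−V_dn)/(S_up−S_dn) = (-17.6856−-43.9888)/(64.2488−37.9456) = 1.0000. V = [p*·-17.6856 + (1−p*)·-43.9888]/1.17 = -26.9094. B = V − Δ·S = -70.0294.
(1,1): S=73.0100. Δ = (V_up−V_dn)/(S_up−S_dn) = (26.8505−-17.6856)/(108.7849−64.2488) = 1.0000. V = [p*·26.8505 + (1−p*)·-17.6856]/1.17 = 2.9806. B = V − Δ·S = -70.0294.
(0,0): S=49.0000. Δ = (V_up−V_dn)/(S_up−S_dn) = (2.9806−-26.9094)/(73.0100−43.1200) = 1.0000. V = [p*·2.9806 + (1−p*)·-26.9094]/1.17 = -10.8542. B = V − Δ·S = -59.8542.
Each (Δ,B) replicates both successor values, so the strategy is self-financing and V0 is arbitrage-free.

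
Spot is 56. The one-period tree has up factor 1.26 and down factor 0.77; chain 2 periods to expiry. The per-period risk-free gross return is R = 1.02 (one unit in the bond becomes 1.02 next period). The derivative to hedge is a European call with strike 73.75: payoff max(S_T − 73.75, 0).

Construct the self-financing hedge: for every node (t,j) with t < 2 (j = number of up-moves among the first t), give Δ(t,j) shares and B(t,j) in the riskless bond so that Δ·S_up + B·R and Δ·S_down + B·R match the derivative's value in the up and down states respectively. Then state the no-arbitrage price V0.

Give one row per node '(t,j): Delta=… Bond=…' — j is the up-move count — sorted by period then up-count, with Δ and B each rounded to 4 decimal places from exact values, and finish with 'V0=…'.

Risk-neutral probability p* = (R−d)/(u−d) = (1.02−0.77)/(1.26−0.77) = 0.5102.
Terminal payoffs: V(2,0)=0.0000, V(2,1)=0.0000, V(2,2)=15.1556
Node (1,0) S=43.1200: V=(p*·0.0000+(1−p*)·0.0000)/1.02=0.0000; Δ=(0.0000−0.0000)/(54.3312−33.2024)=0.0000; B=V−Δ·S=0.0000
Node (1,1) S=70.5600: V=(p*·15.1556+(1−p*)·0.0000)/1.02=7.5808; Δ=(15.1556−0.0000)/(88.9056−54.3312)=0.4383; B=V−Δ·S=-23.3490
Node (0,0) S=56.0000: V=(p*·7.5808+(1−p*)·0.0000)/1.02=3.7919; Δ=(7.5808−0.0000)/(70.5600−43.1200)=0.2763; B=V−Δ·S=-11.6792
Each (Δ,B) replicates both successor values, so the strategy is self-financing and V0 is arbitrage-free.

(0,0): Delta=0.2763 Bond=-11.6792
(1,0): Delta=0.0000 Bond=0.0000
(1,1): Delta=0.4383 Bond=-23.3490
V0=3.7919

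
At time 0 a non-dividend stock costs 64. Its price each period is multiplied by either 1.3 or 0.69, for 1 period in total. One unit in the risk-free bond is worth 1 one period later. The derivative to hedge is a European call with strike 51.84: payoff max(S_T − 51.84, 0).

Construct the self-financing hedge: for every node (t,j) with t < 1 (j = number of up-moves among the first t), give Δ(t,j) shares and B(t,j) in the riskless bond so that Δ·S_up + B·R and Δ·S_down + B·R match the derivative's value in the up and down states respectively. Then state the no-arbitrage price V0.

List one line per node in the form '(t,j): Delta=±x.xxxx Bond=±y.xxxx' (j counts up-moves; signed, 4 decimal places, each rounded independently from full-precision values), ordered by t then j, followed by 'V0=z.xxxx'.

(0,0): Delta=0.8033 Bond=-35.4728
V0=15.9370

Under the risk-neutral measure, an up-move has probability p* = (R−d)/(u−d) = 0.5082 and values discount at R = 1.
Payoff layer (t=1): V(1,0)=0.0000, V(1,1)=31.3600
  t=0,j=0: stock 64.0000 → up 83.2000 (V=31.3600), down 44.1600 (V=0.0000). Price 15.9370; hedge Δ=0.8033, bond B=-35.4728.
Self-financing check: at every node Δ·S+B equals the discounted successor values.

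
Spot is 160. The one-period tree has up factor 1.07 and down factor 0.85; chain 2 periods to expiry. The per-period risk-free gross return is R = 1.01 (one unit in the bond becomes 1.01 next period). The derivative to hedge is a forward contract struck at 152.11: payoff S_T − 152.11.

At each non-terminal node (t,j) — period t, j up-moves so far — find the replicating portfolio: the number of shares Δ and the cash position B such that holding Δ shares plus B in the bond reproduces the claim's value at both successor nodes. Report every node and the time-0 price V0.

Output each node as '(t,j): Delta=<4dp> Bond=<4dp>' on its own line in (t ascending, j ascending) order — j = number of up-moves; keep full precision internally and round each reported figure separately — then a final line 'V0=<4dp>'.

(0,0): Delta=1.0000 Bond=-149.1128
(1,0): Delta=1.0000 Bond=-150.6040
(1,1): Delta=1.0000 Bond=-150.6040
V0=10.8872

Since d<R<u, set p* = (R−d)/(u−d) = 0.7273; price each node as the discounted p*-expectation of its children.
Terminal payoffs: V(2,0)=-36.5100, V(2,1)=-6.5900, V(2,2)=31.0740
  t=1,j=0: stock 136.0000 → up 145.5200 (V=-6.5900), down 115.6000 (V=-36.5100). Price -14.6040; hedge Δ=1.0000, bond B=-150.6040.
  t=1,j=1: stock 171.2000 → up 183.1840 (V=31.0740), down 145.5200 (V=-6.5900). Price 20.5960; hedge Δ=1.0000, bond B=-150.6040.
  t=0,j=0: stock 160.0000 → up 171.2000 (V=20.5960), down 136.0000 (V=-14.6040). Price 10.8872; hedge Δ=1.0000, bond B=-149.1128.
Self-financing check: at every node Δ·S+B equals the discounted successor values.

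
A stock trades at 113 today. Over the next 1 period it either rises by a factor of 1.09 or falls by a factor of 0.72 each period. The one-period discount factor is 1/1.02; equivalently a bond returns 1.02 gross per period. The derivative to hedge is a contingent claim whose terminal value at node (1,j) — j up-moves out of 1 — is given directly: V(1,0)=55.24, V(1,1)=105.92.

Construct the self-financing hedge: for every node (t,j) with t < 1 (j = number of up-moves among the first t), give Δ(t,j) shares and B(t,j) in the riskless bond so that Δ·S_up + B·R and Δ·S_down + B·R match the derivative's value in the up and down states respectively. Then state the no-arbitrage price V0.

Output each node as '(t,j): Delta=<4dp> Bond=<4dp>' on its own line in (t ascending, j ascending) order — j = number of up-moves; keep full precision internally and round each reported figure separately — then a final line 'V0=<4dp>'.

(0,0): Delta=1.2122 Bond=-42.5299
V0=94.4430

Under the risk-neutral measure, an up-move has probability p* = (R−d)/(u−d) = 0.8108 and values discount at R = 1.02.
Terminal payoffs: V(1,0)=55.2400, V(1,1)=105.9200
(0,0): S=113.0000. Δ = (V_up−V_dn)/(S_up−S_dn) = (105.9200−55.2400)/(123.1700−81.3600) = 1.2122. V = [p*·105.9200 + (1−p*)·55.2400]/1.02 = 94.4430. B = V − Δ·S = -42.5299.
Self-financing check: at every node Δ·S+B equals the discounted successor values.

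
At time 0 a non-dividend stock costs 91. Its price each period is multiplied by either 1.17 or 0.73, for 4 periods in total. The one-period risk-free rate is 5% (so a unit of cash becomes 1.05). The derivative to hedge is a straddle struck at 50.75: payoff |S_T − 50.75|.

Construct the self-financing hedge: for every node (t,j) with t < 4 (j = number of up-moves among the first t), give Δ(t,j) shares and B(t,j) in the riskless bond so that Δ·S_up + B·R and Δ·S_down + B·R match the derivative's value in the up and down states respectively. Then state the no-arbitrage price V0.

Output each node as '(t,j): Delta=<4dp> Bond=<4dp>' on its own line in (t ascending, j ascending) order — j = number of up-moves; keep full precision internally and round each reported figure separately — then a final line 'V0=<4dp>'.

No-arbitrage ⇒ martingale measure with p* = (R−d)/(u−d) = 0.7273.
At expiry t=4: V(4,0)=24.9076, V(4,1)=9.3314, V(4,2)=15.6333, V(4,3)=55.6452, V(4,4)=119.7737
  t=3,j=0: stock 35.4005 → up 41.4186 (V=9.3314), down 25.8424 (V=24.9076). Price 12.9328; hedge Δ=-1.0000, bond B=48.3333.
  t=3,j=1: stock 56.7379 → up 66.3833 (V=15.6333), down 41.4186 (V=9.3314). Price 13.2520; hedge Δ=0.2524, bond B=-1.0706.
  t=3,j=2: stock 90.9360 → up 106.3952 (V=55.6452), down 66.3833 (V=15.6333). Price 42.6027; hedge Δ=1.0000, bond B=-48.3333.
  t=3,j=3: stock 145.7468 → up 170.5237 (V=119.7737), down 106.3952 (V=55.6452). Price 97.4134; hedge Δ=1.0000, bond B=-48.3333.
  t=2,j=0: stock 48.4939 → up 56.7379 (V=13.2520), down 35.4005 (V=12.9328). Price 12.5380; hedge Δ=0.0150, bond B=11.8126.
  t=2,j=1: stock 77.7231 → up 90.9360 (V=42.6027), down 56.7379 (V=13.2520). Price 32.9504; hedge Δ=0.8583, bond B=-33.7557.
  t=2,j=2: stock 124.5699 → up 145.7468 (V=97.4134), down 90.9360 (V=42.6027). Price 78.5382; hedge Δ=1.0000, bond B=-46.0317.
  t=1,j=0: stock 66.4300 → up 77.7231 (V=32.9504), down 48.4939 (V=12.5380). Price 26.0794; hedge Δ=0.6984, bond B=-20.3124.
  t=1,j=1: stock 106.4700 → up 124.5699 (V=78.5382), down 77.7231 (V=32.9504). Price 62.9573; hedge Δ=0.9731, bond B=-40.6512.
  t=0,j=0: stock 91.0000 → up 106.4700 (V=62.9573), down 66.4300 (V=26.0794). Price 50.3807; hedge Δ=0.9210, bond B=-33.4326.
Self-financing check: at every node Δ·S+B equals the discounted successor values.

(0,0): Delta=0.9210 Bond=-33.4326
(1,0): Delta=0.6984 Bond=-20.3124
(1,1): Delta=0.9731 Bond=-40.6512
(2,0): Delta=0.0150 Bond=11.8126
(2,1): Delta=0.8583 Bond=-33.7557
(2,2): Delta=1.0000 Bond=-46.0317
(3,0): Delta=-1.0000 Bond=48.3333
(3,1): Delta=0.2524 Bond=-1.0706
(3,2): Delta=1.0000 Bond=-48.3333
(3,3): Delta=1.0000 Bond=-48.3333
V0=50.3807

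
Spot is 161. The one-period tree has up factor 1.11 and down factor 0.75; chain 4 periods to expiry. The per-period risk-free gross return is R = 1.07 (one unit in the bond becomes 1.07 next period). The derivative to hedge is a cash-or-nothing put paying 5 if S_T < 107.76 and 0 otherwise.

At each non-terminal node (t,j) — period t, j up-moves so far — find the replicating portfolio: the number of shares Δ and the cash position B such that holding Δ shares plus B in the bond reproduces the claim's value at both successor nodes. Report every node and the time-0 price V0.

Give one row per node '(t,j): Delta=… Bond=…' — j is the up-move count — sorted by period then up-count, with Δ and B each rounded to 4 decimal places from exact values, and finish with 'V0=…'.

(0,0): Delta=-0.0023 Bond=0.3924
(1,0): Delta=-0.0198 Bond=2.5362
(1,1): Delta=-0.0008 Bond=0.1554
(2,0): Delta=-0.1274 Bond=12.4546
(2,1): Delta=-0.0108 Bond=1.4962
(2,2): Delta=0.0000 Bond=0.0000
(3,0): Delta=0.0000 Bond=4.6729
(3,1): Delta=-0.1382 Bond=14.4081
(3,2): Delta=0.0000 Bond=0.0000
(3,3): Delta=0.0000 Bond=0.0000
V0=0.0192

The replicating-portfolio and risk-neutral prices coincide; use p* = (1.07−0.75)/(1.11−0.75) = 0.8889 for the latter.
At expiry t=4: V(4,0)=5.0000, V(4,1)=5.0000, V(4,2)=0.0000, V(4,3)=0.0000, V(4,4)=0.0000
  t=3,j=0: stock 67.9219 → up 75.3933 (V=5.0000), down 50.9414 (V=5.0000). Price 4.6729; hedge Δ=0.0000, bond B=4.6729.
  t=3,j=1: stock 100.5244 → up 111.5821 (V=0.0000), down 75.3933 (V=5.0000). Price 0.5192; hedge Δ=-0.1382, bond B=14.4081.
  t=3,j=2: stock 148.7761 → up 165.1414 (V=0.0000), down 111.5821 (V=0.0000). Price 0.0000; hedge Δ=0.0000, bond B=0.0000.
  t=3,j=3: stock 220.1886 → up 244.4093 (V=0.0000), down 165.1414 (V=0.0000). Price 0.0000; hedge Δ=0.0000, bond B=0.0000.
  t=2,j=0: stock 90.5625 → up 100.5244 (V=0.5192), down 67.9219 (V=4.6729). Price 0.9166; hedge Δ=-0.1274, bond B=12.4546.
  t=2,j=1: stock 134.0325 → up 148.7761 (V=0.0000), down 100.5244 (V=0.5192). Price 0.0539; hedge Δ=-0.0108, bond B=1.4962.
  t=2,j=2: stock 198.3681 → up 220.1886 (V=0.0000), down 148.7761 (V=0.0000). Price 0.0000; hedge Δ=0.0000, bond B=0.0000.
  t=1,j=0: stock 120.7500 → up 134.0325 (V=0.0539), down 90.5625 (V=0.9166). Price 0.1400; hedge Δ=-0.0198, bond B=2.5362.
  t=1,j=1: stock 178.7100 → up 198.3681 (V=0.0000), down 134.0325 (V=0.0539). Price 0.0056; hedge Δ=-0.0008, bond B=0.1554.
  t=0,j=0: stock 161.0000 → up 178.7100 (V=0.0056), down 120.7500 (V=0.1400). Price 0.0192; hedge Δ=-0.0023, bond B=0.3924.
Root portfolio cost Δ·161+B reproduces V0=0.0192.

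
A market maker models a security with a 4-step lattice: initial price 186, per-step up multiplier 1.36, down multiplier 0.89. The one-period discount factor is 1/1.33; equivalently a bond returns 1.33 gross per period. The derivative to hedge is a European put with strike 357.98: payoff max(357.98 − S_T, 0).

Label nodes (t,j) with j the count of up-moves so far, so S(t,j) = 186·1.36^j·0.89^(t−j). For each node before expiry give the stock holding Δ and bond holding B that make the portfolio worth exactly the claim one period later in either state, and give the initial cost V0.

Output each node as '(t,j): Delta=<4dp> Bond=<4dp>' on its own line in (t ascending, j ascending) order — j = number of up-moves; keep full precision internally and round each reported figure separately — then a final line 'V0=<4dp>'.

(0,0): Delta=-0.0751 Bond=14.6048
(1,0): Delta=-0.6279 Bond=110.9446
(1,1): Delta=-0.0504 Bond=13.1844
(2,0): Delta=-1.0000 Bond=202.3744
(2,1): Delta=-0.6113 Bond=143.8187
(2,2): Delta=-0.0254 Bond=8.9251
(3,0): Delta=-1.0000 Bond=269.1579
(3,1): Delta=-1.0000 Bond=269.1579
(3,2): Delta=-0.5940 Bond=185.9689
(3,3): Delta=0.0000 Bond=0.0000
V0=0.6425

No-arbitrage ⇒ martingale measure with p* = (R−d)/(u−d) = 0.9362.
Payoff layer (t=4): V(4,0)=241.2794, V(4,1)=179.6510, V(4,2)=85.4773, V(4,3)=0.0000, V(4,4)=0.0000
  t=3,j=0: stock 131.1242 → up 178.3290 (V=179.6510), down 116.7006 (V=241.2794). Price 138.0337; hedge Δ=-1.0000, bond B=269.1579.
  t=3,j=1: stock 200.3696 → up 272.5027 (V=85.4773), down 178.3290 (V=179.6510). Price 68.7883; hedge Δ=-1.0000, bond B=269.1579.
  t=3,j=2: stock 306.1828 → up 416.4086 (V=0.0000), down 272.5027 (V=85.4773). Price 4.1023; hedge Δ=-0.5940, bond B=185.9689.
  t=3,j=3: stock 467.8748 → up 636.3097 (V=0.0000), down 416.4086 (V=0.0000). Price 0.0000; hedge Δ=0.0000, bond B=0.0000.
  t=2,j=0: stock 147.3306 → up 200.3696 (V=68.7883), down 131.1242 (V=138.0337). Price 55.0438; hedge Δ=-1.0000, bond B=202.3744.
  t=2,j=1: stock 225.1344 → up 306.1828 (V=4.1023), down 200.3696 (V=68.7883). Price 6.1888; hedge Δ=-0.6113, bond B=143.8187.
  t=2,j=2: stock 344.0256 → up 467.8748 (V=0.0000), down 306.1828 (V=4.1023). Price 0.1969; hedge Δ=-0.0254, bond B=8.9251.
  t=1,j=0: stock 165.5400 → up 225.1344 (V=6.1888), down 147.3306 (V=55.0438). Price 6.9979; hedge Δ=-0.6279, bond B=110.9446.
  t=1,j=1: stock 252.9600 → up 344.0256 (V=0.1969), down 225.1344 (V=6.1888). Price 0.4356; hedge Δ=-0.0504, bond B=13.1844.
  t=0,j=0: stock 186.0000 → up 252.9600 (V=0.4356), down 165.5400 (V=6.9979). Price 0.6425; hedge Δ=-0.0751, bond B=14.6048.
Each (Δ,B) replicates both successor values, so the strategy is self-financing and V0 is arbitrage-free.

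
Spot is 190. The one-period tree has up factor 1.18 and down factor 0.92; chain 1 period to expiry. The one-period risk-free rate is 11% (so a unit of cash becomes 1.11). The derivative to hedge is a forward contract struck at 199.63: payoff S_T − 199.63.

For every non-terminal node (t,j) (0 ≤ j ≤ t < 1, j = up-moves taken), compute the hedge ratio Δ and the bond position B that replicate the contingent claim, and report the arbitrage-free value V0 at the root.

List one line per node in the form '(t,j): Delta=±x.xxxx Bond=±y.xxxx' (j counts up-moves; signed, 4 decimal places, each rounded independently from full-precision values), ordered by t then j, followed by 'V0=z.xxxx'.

Risk-neutral probability p* = (R−d)/(u−d) = (1.11−0.92)/(1.18−0.92) = 0.7308.
Payoff layer (t=1): V(1,0)=-24.8300, V(1,1)=24.5700
  t=0,j=0: stock 190.0000 → up 224.2000 (V=24.5700), down 174.8000 (V=-24.8300). Price 10.1532; hedge Δ=1.0000, bond B=-179.8468.
Check: Δ(0,0)·S0 + B(0,0) = 10.1532 = V0.

(0,0): Delta=1.0000 Bond=-179.8468
V0=10.1532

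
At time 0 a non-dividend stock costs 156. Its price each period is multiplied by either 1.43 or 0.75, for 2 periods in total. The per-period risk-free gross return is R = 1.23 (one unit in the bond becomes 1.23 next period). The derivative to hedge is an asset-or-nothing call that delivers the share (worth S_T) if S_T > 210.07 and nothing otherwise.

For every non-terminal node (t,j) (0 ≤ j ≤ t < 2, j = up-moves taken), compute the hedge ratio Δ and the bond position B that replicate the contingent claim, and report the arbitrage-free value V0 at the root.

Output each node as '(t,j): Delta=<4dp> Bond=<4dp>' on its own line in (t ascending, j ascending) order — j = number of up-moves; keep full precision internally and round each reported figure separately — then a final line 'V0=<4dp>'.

No-arbitrage ⇒ martingale measure with p* = (R−d)/(u−d) = 0.7059.
Payoff layer (t=2): V(2,0)=0.0000, V(2,1)=0.0000, V(2,2)=319.0044
Node (1,0) S=117.0000: V=(p*·0.0000+(1−p*)·0.0000)/1.23=0.0000; Δ=(0.0000−0.0000)/(167.3100−87.7500)=0.0000; B=V−Δ·S=0.0000
Node (1,1) S=223.0800: V=(p*·319.0044+(1−p*)·0.0000)/1.23=183.0728; Δ=(319.0044−0.0000)/(319.0044−167.3100)=2.1029; B=V−Δ·S=-286.0513
Node (0,0) S=156.0000: V=(p*·183.0728+(1−p*)·0.0000)/1.23=105.0633; Δ=(183.0728−0.0000)/(223.0800−117.0000)=1.7258; B=V−Δ·S=-164.1614
Each (Δ,B) replicates both successor values, so the strategy is self-financing and V0 is arbitrage-free.

(0,0): Delta=1.7258 Bond=-164.1614
(1,0): Delta=0.0000 Bond=0.0000
(1,1): Delta=2.1029 Bond=-286.0513
V0=105.0633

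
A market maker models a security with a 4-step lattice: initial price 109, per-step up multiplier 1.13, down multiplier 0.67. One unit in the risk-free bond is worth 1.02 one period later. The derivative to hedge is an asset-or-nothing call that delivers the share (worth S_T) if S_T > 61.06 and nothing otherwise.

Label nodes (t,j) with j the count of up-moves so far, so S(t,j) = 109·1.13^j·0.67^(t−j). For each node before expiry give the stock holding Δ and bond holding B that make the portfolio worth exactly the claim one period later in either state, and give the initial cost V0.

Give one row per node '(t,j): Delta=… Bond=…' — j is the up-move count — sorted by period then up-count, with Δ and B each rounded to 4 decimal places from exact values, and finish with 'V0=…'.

(0,0): Delta=1.0870 Bond=-10.9736
(1,0): Delta=1.3610 Bond=-31.2050
(1,1): Delta=1.0359 Bond=-4.9036
(2,0): Delta=2.0707 Bond=-66.5518
(2,1): Delta=1.2288 Bond=-20.9163
(2,2): Delta=1.0000 Bond=0.0000
(3,0): Delta=0.0000 Bond=0.0000
(3,1): Delta=2.4565 Bond=-89.2174
(3,2): Delta=1.0000 Bond=0.0000
(3,3): Delta=1.0000 Bond=0.0000
V0=107.5093

Under the risk-neutral measure, an up-move has probability p* = (R−d)/(u−d) = 0.7609 and values discount at R = 1.02.
Terminal payoffs: V(4,0)=0.0000, V(4,1)=0.0000, V(4,2)=62.4788, V(4,3)=105.3748, V(4,4)=177.7216
  t=3,j=0: stock 32.7832 → up 37.0450 (V=0.0000), down 21.9647 (V=0.0000). Price 0.0000; hedge Δ=0.0000, bond B=0.0000.
  t=3,j=1: stock 55.2910 → up 62.4788 (V=62.4788), down 37.0450 (V=0.0000). Price 46.6061; hedge Δ=2.4565, bond B=-89.2174.
  t=3,j=2: stock 93.2520 → up 105.3748 (V=105.3748), down 62.4788 (V=62.4788). Price 93.2520; hedge Δ=1.0000, bond B=0.0000.
  t=3,j=3: stock 157.2758 → up 177.7216 (V=177.7216), down 105.3748 (V=105.3748). Price 157.2758; hedge Δ=1.0000, bond B=0.0000.
  t=2,j=0: stock 48.9301 → up 55.2910 (V=46.6061), down 32.7832 (V=0.0000). Price 34.7659; hedge Δ=2.0707, bond B=-66.5518.
  t=2,j=1: stock 82.5239 → up 93.2520 (V=93.2520), down 55.2910 (V=46.6061). Price 80.4878; hedge Δ=1.2288, bond B=-20.9163.
  t=2,j=2: stock 139.1821 → up 157.2758 (V=157.2758), down 93.2520 (V=93.2520). Price 139.1821; hedge Δ=1.0000, bond B=0.0000.
  t=1,j=0: stock 73.0300 → up 82.5239 (V=80.4878), down 48.9301 (V=34.7659). Price 68.1905; hedge Δ=1.3610, bond B=-31.2050.
  t=1,j=1: stock 123.1700 → up 139.1821 (V=139.1821), down 82.5239 (V=80.4878). Price 122.6927; hedge Δ=1.0359, bond B=-4.9036.
  t=0,j=0: stock 109.0000 → up 123.1700 (V=122.6927), down 73.0300 (V=68.1905). Price 107.5093; hedge Δ=1.0870, bond B=-10.9736.
Check: Δ(0,0)·S0 + B(0,0) = 107.5093 = V0.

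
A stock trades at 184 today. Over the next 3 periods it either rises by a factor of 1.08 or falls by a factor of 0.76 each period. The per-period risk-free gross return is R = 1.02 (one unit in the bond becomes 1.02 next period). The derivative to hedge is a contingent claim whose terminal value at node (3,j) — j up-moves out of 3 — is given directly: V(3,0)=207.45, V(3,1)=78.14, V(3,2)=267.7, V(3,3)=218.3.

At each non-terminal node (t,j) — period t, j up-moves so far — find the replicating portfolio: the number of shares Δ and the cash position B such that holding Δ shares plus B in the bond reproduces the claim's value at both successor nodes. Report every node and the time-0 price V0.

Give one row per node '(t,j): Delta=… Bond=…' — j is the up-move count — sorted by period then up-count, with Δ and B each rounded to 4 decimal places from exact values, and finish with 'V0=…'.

(0,0): Delta=0.3363 Bond=149.7380
(1,0): Delta=2.8431 Bond=-197.8302
(1,1): Delta=-0.0708 Bond=233.6319
(2,0): Delta=-3.8022 Bond=504.4718
(2,1): Delta=3.9223 Bond=-364.7696
(2,2): Delta=-0.7193 Bond=377.4755
V0=211.6096

No-arbitrage ⇒ martingale measure with p* = (R−d)/(u−d) = 0.8125.
Terminal values V(3,·): V(3,0)=207.4500, V(3,1)=78.1400, V(3,2)=267.7000, V(3,3)=218.3000
Node (2,0) S=106.2784: V=(p*·78.1400+(1−p*)·207.4500)/1.02=100.3781; Δ=(78.1400−207.4500)/(114.7807−80.7716)=-3.8022; B=V−Δ·S=504.4718
Node (2,1) S=151.0272: V=(p*·267.7000+(1−p*)·78.1400)/1.02=227.6054; Δ=(267.7000−78.1400)/(163.1094−114.7807)=3.9223; B=V−Δ·S=-364.7696
Node (2,2) S=214.6176: V=(p*·218.3000+(1−p*)·267.7000)/1.02=223.1005; Δ=(218.3000−267.7000)/(231.7870−163.1094)=-0.7193; B=V−Δ·S=377.4755
Node (1,0) S=139.8400: V=(p*·227.6054+(1−p*)·100.3781)/1.02=199.7552; Δ=(227.6054−100.3781)/(151.0272−106.2784)=2.8431; B=V−Δ·S=-197.8302
Node (1,1) S=198.7200: V=(p*·223.1005+(1−p*)·227.6054)/1.02=219.5541; Δ=(223.1005−227.6054)/(214.6176−151.0272)=-0.0708; B=V−Δ·S=233.6319
Node (0,0) S=184.0000: V=(p*·219.5541+(1−p*)·199.7552)/1.02=211.6096; Δ=(219.5541−199.7552)/(198.7200−139.8400)=0.3363; B=V−Δ·S=149.7380
Check: Δ(0,0)·S0 + B(0,0) = 211.6096 = V0.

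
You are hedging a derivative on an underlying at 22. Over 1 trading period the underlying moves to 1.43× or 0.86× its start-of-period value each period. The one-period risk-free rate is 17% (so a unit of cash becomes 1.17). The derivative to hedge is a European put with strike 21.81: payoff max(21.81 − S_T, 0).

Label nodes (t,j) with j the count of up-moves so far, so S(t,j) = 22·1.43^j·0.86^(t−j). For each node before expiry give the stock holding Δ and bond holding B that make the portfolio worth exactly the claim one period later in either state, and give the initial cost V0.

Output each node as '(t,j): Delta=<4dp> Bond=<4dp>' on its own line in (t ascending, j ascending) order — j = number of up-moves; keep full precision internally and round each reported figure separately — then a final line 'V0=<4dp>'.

Under the risk-neutral measure, an up-move has probability p* = (R−d)/(u−d) = 0.5439 and values discount at R = 1.17.
At expiry t=1: V(1,0)=2.8900, V(1,1)=0.0000
  t=0,j=0: stock 22.0000 → up 31.4600 (V=0.0000), down 18.9200 (V=2.8900). Price 1.1267; hedge Δ=-0.2305, bond B=6.1969.
Each (Δ,B) replicates both successor values, so the strategy is self-financing and V0 is arbitrage-free.

(0,0): Delta=-0.2305 Bond=6.1969
V0=1.1267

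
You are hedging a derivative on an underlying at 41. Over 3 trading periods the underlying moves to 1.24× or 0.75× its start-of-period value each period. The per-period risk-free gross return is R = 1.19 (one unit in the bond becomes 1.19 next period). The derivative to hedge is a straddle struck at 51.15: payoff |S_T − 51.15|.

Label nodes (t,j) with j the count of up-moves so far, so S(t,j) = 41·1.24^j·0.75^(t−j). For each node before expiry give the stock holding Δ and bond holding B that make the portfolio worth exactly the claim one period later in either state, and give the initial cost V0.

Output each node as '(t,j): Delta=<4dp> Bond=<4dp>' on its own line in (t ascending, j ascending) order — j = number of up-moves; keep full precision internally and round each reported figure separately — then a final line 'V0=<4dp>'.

Risk-neutral probability p* = (R−d)/(u−d) = (1.19−0.75)/(1.24−0.75) = 0.8980.
Terminal payoffs: V(3,0)=33.8531, V(3,1)=22.5525, V(3,2)=3.8688, V(3,3)=27.0216
  t=2,j=0: stock 23.0625 → up 28.5975 (V=22.5525), down 17.2969 (V=33.8531). Price 19.9207; hedge Δ=-1.0000, bond B=42.9832.
  t=2,j=1: stock 38.1300 → up 47.2812 (V=3.8688), down 28.5975 (V=22.5525). Price 4.8532; hedge Δ=-1.0000, bond B=42.9832.
  t=2,j=2: stock 63.0416 → up 78.1716 (V=27.0216), down 47.2812 (V=3.8688). Price 20.7219; hedge Δ=0.7495, bond B=-26.5287.
  t=1,j=0: stock 30.7500 → up 38.1300 (V=4.8532), down 23.0625 (V=19.9207). Price 5.3703; hedge Δ=-1.0000, bond B=36.1203.
  t=1,j=1: stock 50.8400 → up 63.0416 (V=20.7219), down 38.1300 (V=4.8532). Price 16.0526; hedge Δ=0.6370, bond B=-16.3325.
  t=0,j=0: stock 41.0000 → up 50.8400 (V=16.0526), down 30.7500 (V=5.3703). Price 12.5736; hedge Δ=0.5317, bond B=-9.2270.
Each (Δ,B) replicates both successor values, so the strategy is self-financing and V0 is arbitrage-free.

(0,0): Delta=0.5317 Bond=-9.2270
(1,0): Delta=-1.0000 Bond=36.1203
(1,1): Delta=0.6370 Bond=-16.3325
(2,0): Delta=-1.0000 Bond=42.9832
(2,1): Delta=-1.0000 Bond=42.9832
(2,2): Delta=0.7495 Bond=-26.5287
V0=12.5736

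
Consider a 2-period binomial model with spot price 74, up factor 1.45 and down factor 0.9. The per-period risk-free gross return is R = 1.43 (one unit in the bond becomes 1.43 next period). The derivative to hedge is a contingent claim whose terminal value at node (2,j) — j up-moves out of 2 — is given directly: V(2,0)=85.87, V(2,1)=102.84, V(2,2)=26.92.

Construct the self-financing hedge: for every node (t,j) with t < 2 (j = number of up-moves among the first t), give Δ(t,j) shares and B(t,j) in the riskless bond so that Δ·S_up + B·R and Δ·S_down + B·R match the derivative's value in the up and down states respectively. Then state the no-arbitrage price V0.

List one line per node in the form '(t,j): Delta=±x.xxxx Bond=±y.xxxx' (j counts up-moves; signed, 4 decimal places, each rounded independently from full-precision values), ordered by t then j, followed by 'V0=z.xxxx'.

No-arbitrage ⇒ martingale measure with p* = (R−d)/(u−d) = 0.9636.
Terminal values V(2,·): V(2,0)=85.8700, V(2,1)=102.8400, V(2,2)=26.9200
  t=1,j=0: stock 66.6000 → up 96.5700 (V=102.8400), down 59.9400 (V=85.8700). Price 71.4846; hedge Δ=0.4633, bond B=40.6300.
  t=1,j=1: stock 107.3000 → up 155.5850 (V=26.9200), down 96.5700 (V=102.8400). Price 20.7558; hedge Δ=-1.2865, bond B=158.7921.
  t=0,j=0: stock 74.0000 → up 107.3000 (V=20.7558), down 66.6000 (V=71.4846). Price 15.8045; hedge Δ=-1.2464, bond B=108.0387.
Each (Δ,B) replicates both successor values, so the strategy is self-financing and V0 is arbitrage-free.

(0,0): Delta=-1.2464 Bond=108.0387
(1,0): Delta=0.4633 Bond=40.6300
(1,1): Delta=-1.2865 Bond=158.7921
V0=15.8045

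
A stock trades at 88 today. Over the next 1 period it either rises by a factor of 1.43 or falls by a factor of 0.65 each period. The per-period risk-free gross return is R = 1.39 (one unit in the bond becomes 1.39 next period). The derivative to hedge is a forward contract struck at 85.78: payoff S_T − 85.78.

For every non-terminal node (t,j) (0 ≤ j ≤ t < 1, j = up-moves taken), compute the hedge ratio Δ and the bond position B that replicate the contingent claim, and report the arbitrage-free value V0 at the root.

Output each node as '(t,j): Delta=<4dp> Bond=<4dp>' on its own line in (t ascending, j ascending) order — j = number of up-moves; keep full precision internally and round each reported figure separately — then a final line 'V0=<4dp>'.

(0,0): Delta=1.0000 Bond=-61.7122
V0=26.2878

Risk-neutral probability p* = (R−d)/(u−d) = (1.39−0.65)/(1.43−0.65) = 0.9487.
Payoff layer (t=1): V(1,0)=-28.5800, V(1,1)=40.0600
(0,0): S=88.0000. Δ = (V_up−V_dn)/(S_up−S_dn) = (40.0600−-28.5800)/(125.8400−57.2000) = 1.0000. V = [p*·40.0600 + (1−p*)·-28.5800]/1.39 = 26.2878. B = V − Δ·S = -61.7122.
The time-0 hedge costs 26.2878, which is the no-arbitrage price.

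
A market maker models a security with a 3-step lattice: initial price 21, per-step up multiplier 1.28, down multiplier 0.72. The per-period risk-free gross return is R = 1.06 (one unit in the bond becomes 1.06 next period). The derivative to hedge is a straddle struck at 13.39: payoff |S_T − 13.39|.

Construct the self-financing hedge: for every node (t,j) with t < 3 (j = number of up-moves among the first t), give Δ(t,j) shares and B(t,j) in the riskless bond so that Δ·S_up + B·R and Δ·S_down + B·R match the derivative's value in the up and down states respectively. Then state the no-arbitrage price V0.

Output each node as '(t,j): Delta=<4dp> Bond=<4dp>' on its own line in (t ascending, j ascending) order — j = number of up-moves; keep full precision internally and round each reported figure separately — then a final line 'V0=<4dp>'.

Since d<R<u, set p* = (R−d)/(u−d) = 0.6071; price each node as the discounted p*-expectation of its children.
Terminal values V(3,·): V(3,0)=5.5518, V(3,1)=0.5446, V(3,2)=11.3826, V(3,3)=30.6502
Node (2,0) S=10.8864: V=(p*·0.5446+(1−p*)·5.5518)/1.06=2.3695; Δ=(0.5446−5.5518)/(13.9346−7.8382)=-0.8213; B=V−Δ·S=11.3110
Node (2,1) S=19.3536: V=(p*·11.3826+(1−p*)·0.5446)/1.06=6.7215; Δ=(11.3826−0.5446)/(24.7726−13.9346)=1.0000; B=V−Δ·S=-12.6321
Node (2,2) S=34.4064: V=(p*·30.6502+(1−p*)·11.3826)/1.06=21.7743; Δ=(30.6502−11.3826)/(44.0402−24.7726)=1.0000; B=V−Δ·S=-12.6321
Node (1,0) S=15.1200: V=(p*·6.7215+(1−p*)·2.3695)/1.06=4.7281; Δ=(6.7215−2.3695)/(19.3536−10.8864)=0.5140; B=V−Δ·S=-3.0433
Node (1,1) S=26.8800: V=(p*·21.7743+(1−p*)·6.7215)/1.06=14.9629; Δ=(21.7743−6.7215)/(34.4064−19.3536)=1.0000; B=V−Δ·S=-11.9171
Node (0,0) S=21.0000: V=(p*·14.9629+(1−p*)·4.7281)/1.06=10.3228; Δ=(14.9629−4.7281)/(26.8800−15.1200)=0.8703; B=V−Δ·S=-7.9537
Check: Δ(0,0)·S0 + B(0,0) = 10.3228 = V0.

(0,0): Delta=0.8703 Bond=-7.9537
(1,0): Delta=0.5140 Bond=-3.0433
(1,1): Delta=1.0000 Bond=-11.9171
(2,0): Delta=-0.8213 Bond=11.3110
(2,1): Delta=1.0000 Bond=-12.6321
(2,2): Delta=1.0000 Bond=-12.6321
V0=10.3228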